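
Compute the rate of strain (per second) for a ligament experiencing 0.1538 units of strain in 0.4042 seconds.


strain_rate = delta_strain / delta_t
strain_rate = 0.1538 / 0.4042
strain_rate = 0.3805


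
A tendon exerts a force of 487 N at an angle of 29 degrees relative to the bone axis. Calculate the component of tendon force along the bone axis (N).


F_eff = F_tendon * cos(theta)
theta = 29 deg = 0.5061 rad
cos(theta) = 0.8746
F_eff = 487 * 0.8746
F_eff = 425.9398


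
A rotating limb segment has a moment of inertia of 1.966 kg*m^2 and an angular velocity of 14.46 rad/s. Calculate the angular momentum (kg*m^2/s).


L = I * omega
L = 1.966 * 14.46
L = 28.4284


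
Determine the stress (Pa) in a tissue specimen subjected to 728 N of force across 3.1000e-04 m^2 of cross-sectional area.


stress = F / A
stress = 728 / 3.1000e-04
stress = 2.3484e+06


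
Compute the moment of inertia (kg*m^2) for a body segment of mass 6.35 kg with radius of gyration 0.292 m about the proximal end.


I = m * k^2
I = 6.35 * 0.292^2
k^2 = 0.0853
I = 0.5414


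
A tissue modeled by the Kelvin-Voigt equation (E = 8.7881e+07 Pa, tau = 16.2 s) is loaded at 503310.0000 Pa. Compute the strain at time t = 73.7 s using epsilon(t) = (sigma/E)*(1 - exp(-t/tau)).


epsilon(t) = (sigma/E) * (1 - exp(-t/tau))
sigma/E = 503310.0000 / 8.7881e+07 = 0.0057
exp(-t/tau) = exp(-73.7 / 16.2) = 0.0106
epsilon = 0.0057 * (1 - 0.0106)
epsilon = 0.0057


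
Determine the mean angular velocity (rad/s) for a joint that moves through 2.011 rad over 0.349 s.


omega = delta_theta / delta_t
omega = 2.011 / 0.349
omega = 5.7622


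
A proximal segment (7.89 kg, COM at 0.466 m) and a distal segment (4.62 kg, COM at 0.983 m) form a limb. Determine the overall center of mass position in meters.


COM = (m1*x1 + m2*x2) / (m1 + m2)
COM = (7.89*0.466 + 4.62*0.983) / (7.89 + 4.62)
Numerator = 8.2182
Denominator = 12.5100
COM = 0.6569


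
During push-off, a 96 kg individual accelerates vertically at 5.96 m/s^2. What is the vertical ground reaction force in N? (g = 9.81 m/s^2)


GRF = m * (g + a)
GRF = 96 * (9.81 + 5.96)
GRF = 96 * 15.7700
GRF = 1513.9200


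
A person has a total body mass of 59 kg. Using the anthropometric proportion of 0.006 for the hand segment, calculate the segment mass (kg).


m_segment = body_mass * fraction
m_segment = 59 * 0.006
m_segment = 0.3540


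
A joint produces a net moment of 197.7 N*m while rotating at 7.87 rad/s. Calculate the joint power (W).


P = M * omega
P = 197.7 * 7.87
P = 1555.8990


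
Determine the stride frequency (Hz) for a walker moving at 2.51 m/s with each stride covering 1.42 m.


f = v / stride_length
f = 2.51 / 1.42
f = 1.7676


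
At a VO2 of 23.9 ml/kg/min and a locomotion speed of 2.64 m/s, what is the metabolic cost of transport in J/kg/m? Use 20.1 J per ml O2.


Power per kg = VO2 * 20.1 / 60
Power per kg = 23.9 * 20.1 / 60 = 8.0065 W/kg
Cost = power_per_kg / speed
Cost = 8.0065 / 2.64
Cost = 3.0328


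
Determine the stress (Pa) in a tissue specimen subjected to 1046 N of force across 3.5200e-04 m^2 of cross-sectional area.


stress = F / A
stress = 1046 / 3.5200e-04
stress = 2.9716e+06


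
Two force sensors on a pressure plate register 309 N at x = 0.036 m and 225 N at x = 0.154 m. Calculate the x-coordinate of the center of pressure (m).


COP_x = (F1*x1 + F2*x2) / (F1 + F2)
COP_x = (309*0.036 + 225*0.154) / (309 + 225)
Numerator = 45.7740
Denominator = 534
COP_x = 0.0857


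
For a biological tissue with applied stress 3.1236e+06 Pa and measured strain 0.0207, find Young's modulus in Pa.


E = stress / strain
E = 3.1236e+06 / 0.0207
E = 1.5090e+08


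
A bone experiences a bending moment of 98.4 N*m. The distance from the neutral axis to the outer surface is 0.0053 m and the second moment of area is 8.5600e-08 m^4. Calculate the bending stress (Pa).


sigma = M * c / I
sigma = 98.4 * 0.0053 / 8.5600e-08
M * c = 0.5215
sigma = 6.0925e+06


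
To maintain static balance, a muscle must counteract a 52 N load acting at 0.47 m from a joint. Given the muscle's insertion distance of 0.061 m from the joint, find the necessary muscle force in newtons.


F_muscle = W * d_load / d_muscle
F_muscle = 52 * 0.47 / 0.061
Numerator = 24.4400
F_muscle = 400.6557


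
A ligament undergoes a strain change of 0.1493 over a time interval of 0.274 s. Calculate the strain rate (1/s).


strain_rate = delta_strain / delta_t
strain_rate = 0.1493 / 0.274
strain_rate = 0.5449


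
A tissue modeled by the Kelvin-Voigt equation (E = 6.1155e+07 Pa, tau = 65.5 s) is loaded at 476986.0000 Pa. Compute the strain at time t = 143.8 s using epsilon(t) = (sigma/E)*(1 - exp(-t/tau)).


epsilon(t) = (sigma/E) * (1 - exp(-t/tau))
sigma/E = 476986.0000 / 6.1155e+07 = 0.0078
exp(-t/tau) = exp(-143.8 / 65.5) = 0.1113
epsilon = 0.0078 * (1 - 0.1113)
epsilon = 0.0069


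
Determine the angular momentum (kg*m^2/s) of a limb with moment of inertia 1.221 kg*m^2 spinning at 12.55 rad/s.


L = I * omega
L = 1.221 * 12.55
L = 15.3236


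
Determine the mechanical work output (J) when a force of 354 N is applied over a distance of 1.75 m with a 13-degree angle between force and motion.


W = F * d * cos(theta)
theta = 13 deg = 0.2269 rad
cos(theta) = 0.9744
W = 354 * 1.75 * 0.9744
W = 603.6223


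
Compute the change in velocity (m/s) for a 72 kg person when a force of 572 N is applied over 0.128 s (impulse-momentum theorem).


J = F * dt = 572 * 0.128 = 73.2160 N*s
delta_v = J / m
delta_v = 73.2160 / 72
delta_v = 1.0169


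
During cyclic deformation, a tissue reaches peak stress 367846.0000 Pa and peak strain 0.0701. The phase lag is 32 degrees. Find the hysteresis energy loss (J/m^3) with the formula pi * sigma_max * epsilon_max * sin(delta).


E_loss = pi * sigma_max * epsilon_max * sin(delta)
delta = 32 deg = 0.5585 rad
sin(delta) = 0.5299
E_loss = pi * 367846.0000 * 0.0701 * 0.5299
E_loss = 42928.2947


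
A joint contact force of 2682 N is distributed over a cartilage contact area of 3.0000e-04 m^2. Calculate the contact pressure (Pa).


P = F / A
P = 2682 / 3.0000e-04
P = 8.9400e+06


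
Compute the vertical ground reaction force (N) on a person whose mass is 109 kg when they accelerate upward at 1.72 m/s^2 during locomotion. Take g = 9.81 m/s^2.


GRF = m * (g + a)
GRF = 109 * (9.81 + 1.72)
GRF = 109 * 11.5300
GRF = 1256.7700


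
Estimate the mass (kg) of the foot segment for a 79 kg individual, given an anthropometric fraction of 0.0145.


m_segment = body_mass * fraction
m_segment = 79 * 0.0145
m_segment = 1.1455


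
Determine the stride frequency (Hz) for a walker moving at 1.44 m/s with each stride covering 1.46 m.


f = v / stride_length
f = 1.44 / 1.46
f = 0.9863


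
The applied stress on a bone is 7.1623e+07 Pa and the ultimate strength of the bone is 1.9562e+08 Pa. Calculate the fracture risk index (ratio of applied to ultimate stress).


FRI = applied / ultimate
FRI = 7.1623e+07 / 1.9562e+08
FRI = 0.3661


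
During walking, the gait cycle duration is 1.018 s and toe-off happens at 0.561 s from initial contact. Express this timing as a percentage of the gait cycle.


pct = (event_time / cycle_time) * 100
pct = (0.561 / 1.018) * 100
ratio = 0.5511
pct = 55.1081


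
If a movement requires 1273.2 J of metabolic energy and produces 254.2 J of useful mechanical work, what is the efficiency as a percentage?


eta = (W_mech / E_meta) * 100
eta = (254.2 / 1273.2) * 100
ratio = 0.1997
eta = 19.9654


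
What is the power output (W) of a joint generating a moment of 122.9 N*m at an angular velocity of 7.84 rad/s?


P = M * omega
P = 122.9 * 7.84
P = 963.5360


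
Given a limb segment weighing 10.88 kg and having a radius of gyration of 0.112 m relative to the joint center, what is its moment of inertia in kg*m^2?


I = m * k^2
I = 10.88 * 0.112^2
k^2 = 0.0125
I = 0.1365


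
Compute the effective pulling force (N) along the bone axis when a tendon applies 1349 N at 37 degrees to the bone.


F_eff = F_tendon * cos(theta)
theta = 37 deg = 0.6458 rad
cos(theta) = 0.7986
F_eff = 1349 * 0.7986
F_eff = 1077.3593


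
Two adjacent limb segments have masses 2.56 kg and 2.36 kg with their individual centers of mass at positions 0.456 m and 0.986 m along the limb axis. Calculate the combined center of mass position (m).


COM = (m1*x1 + m2*x2) / (m1 + m2)
COM = (2.56*0.456 + 2.36*0.986) / (2.56 + 2.36)
Numerator = 3.4943
Denominator = 4.9200
COM = 0.7102


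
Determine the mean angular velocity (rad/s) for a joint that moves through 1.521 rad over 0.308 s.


omega = delta_theta / delta_t
omega = 1.521 / 0.308
omega = 4.9383


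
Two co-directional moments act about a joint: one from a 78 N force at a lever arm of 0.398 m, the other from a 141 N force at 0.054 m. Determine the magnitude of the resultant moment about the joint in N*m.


M = F1 * d1 + F2 * d2
M = 78 * 0.398 + 141 * 0.054
M = 31.0440 + 7.6140
M = 38.6580


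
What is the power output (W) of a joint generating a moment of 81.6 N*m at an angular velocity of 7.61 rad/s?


P = M * omega
P = 81.6 * 7.61
P = 620.9760


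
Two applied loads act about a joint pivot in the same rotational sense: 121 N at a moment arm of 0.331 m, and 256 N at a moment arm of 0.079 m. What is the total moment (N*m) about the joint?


M = F1 * d1 + F2 * d2
M = 121 * 0.331 + 256 * 0.079
M = 40.0510 + 20.2240
M = 60.2750


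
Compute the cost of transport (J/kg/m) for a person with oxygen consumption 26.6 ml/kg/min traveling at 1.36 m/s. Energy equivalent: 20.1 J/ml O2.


Power per kg = VO2 * 20.1 / 60
Power per kg = 26.6 * 20.1 / 60 = 8.9110 W/kg
Cost = power_per_kg / speed
Cost = 8.9110 / 1.36
Cost = 6.5522


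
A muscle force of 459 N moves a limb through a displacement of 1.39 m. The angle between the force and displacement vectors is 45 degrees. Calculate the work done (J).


W = F * d * cos(theta)
theta = 45 deg = 0.7854 rad
cos(theta) = 0.7071
W = 459 * 1.39 * 0.7071
W = 451.1412


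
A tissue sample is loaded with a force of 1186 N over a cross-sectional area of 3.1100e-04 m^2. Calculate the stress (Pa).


stress = F / A
stress = 1186 / 3.1100e-04
stress = 3.8135e+06


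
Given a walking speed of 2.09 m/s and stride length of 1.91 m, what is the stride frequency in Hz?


f = v / stride_length
f = 2.09 / 1.91
f = 1.0942


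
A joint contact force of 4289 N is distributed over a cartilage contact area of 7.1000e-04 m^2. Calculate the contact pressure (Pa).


P = F / A
P = 4289 / 7.1000e-04
P = 6.0408e+06


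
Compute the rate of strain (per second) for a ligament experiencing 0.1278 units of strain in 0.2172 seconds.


strain_rate = delta_strain / delta_t
strain_rate = 0.1278 / 0.2172
strain_rate = 0.5884


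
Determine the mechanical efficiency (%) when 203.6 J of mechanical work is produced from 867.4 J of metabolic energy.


eta = (W_mech / E_meta) * 100
eta = (203.6 / 867.4) * 100
ratio = 0.2347
eta = 23.4724


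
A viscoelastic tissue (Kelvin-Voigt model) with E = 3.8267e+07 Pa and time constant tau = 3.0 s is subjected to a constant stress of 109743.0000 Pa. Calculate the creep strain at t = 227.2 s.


epsilon(t) = (sigma/E) * (1 - exp(-t/tau))
sigma/E = 109743.0000 / 3.8267e+07 = 0.0029
exp(-t/tau) = exp(-227.2 / 3.0) = 1.2866e-33
epsilon = 0.0029 * (1 - 1.2866e-33)
epsilon = 0.0029


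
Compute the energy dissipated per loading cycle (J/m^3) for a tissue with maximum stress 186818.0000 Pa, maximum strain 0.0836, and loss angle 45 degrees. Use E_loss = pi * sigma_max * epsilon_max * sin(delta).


E_loss = pi * sigma_max * epsilon_max * sin(delta)
delta = 45 deg = 0.7854 rad
sin(delta) = 0.7071
E_loss = pi * 186818.0000 * 0.0836 * 0.7071
E_loss = 34694.4391


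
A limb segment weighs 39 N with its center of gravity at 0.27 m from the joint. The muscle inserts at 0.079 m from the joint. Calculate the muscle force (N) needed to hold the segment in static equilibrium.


F_muscle = W * d_load / d_muscle
F_muscle = 39 * 0.27 / 0.079
Numerator = 10.5300
F_muscle = 133.2911


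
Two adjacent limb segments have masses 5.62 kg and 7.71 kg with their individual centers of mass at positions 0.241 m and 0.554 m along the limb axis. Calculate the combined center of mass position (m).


COM = (m1*x1 + m2*x2) / (m1 + m2)
COM = (5.62*0.241 + 7.71*0.554) / (5.62 + 7.71)
Numerator = 5.6258
Denominator = 13.3300
COM = 0.4220


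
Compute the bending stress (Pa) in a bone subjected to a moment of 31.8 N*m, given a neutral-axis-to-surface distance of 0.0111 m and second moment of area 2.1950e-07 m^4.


sigma = M * c / I
sigma = 31.8 * 0.0111 / 2.1950e-07
M * c = 0.3530
sigma = 1.6081e+06


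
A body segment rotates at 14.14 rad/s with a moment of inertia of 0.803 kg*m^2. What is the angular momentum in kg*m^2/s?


L = I * omega
L = 0.803 * 14.14
L = 11.3544


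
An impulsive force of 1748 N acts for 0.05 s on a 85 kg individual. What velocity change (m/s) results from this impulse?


J = F * dt = 1748 * 0.05 = 87.4000 N*s
delta_v = J / m
delta_v = 87.4000 / 85
delta_v = 1.0282


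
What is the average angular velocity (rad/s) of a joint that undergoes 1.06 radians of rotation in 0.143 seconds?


omega = delta_theta / delta_t
omega = 1.06 / 0.143
omega = 7.4126


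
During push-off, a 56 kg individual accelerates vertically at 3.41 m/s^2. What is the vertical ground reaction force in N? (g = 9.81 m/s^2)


GRF = m * (g + a)
GRF = 56 * (9.81 + 3.41)
GRF = 56 * 13.2200
GRF = 740.3200


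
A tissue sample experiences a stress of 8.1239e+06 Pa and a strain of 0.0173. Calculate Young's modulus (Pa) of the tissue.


E = stress / strain
E = 8.1239e+06 / 0.0173
E = 4.6959e+08


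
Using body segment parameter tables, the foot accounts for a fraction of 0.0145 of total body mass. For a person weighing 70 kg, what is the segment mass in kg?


m_segment = body_mass * fraction
m_segment = 70 * 0.0145
m_segment = 1.0150


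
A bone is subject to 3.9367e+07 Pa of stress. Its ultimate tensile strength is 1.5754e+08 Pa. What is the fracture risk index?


FRI = applied / ultimate
FRI = 3.9367e+07 / 1.5754e+08
FRI = 0.2499


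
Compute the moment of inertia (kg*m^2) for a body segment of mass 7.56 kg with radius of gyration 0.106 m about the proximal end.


I = m * k^2
I = 7.56 * 0.106^2
k^2 = 0.0112
I = 0.0849


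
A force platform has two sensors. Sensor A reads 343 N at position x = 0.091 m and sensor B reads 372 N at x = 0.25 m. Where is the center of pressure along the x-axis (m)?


COP_x = (F1*x1 + F2*x2) / (F1 + F2)
COP_x = (343*0.091 + 372*0.25) / (343 + 372)
Numerator = 124.2130
Denominator = 715
COP_x = 0.1737


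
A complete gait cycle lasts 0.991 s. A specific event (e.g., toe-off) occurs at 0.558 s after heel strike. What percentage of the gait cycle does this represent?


pct = (event_time / cycle_time) * 100
pct = (0.558 / 0.991) * 100
ratio = 0.5631
pct = 56.3068


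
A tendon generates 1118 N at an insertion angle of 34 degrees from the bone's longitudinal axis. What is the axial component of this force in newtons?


F_eff = F_tendon * cos(theta)
theta = 34 deg = 0.5934 rad
cos(theta) = 0.8290
F_eff = 1118 * 0.8290
F_eff = 926.8640


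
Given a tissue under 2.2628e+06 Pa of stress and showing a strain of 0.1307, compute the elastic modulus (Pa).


E = stress / strain
E = 2.2628e+06 / 0.1307
E = 1.7313e+07


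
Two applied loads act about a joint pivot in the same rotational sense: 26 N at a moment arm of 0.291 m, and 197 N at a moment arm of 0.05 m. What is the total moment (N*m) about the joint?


M = F1 * d1 + F2 * d2
M = 26 * 0.291 + 197 * 0.05
M = 7.5660 + 9.8500
M = 17.4160


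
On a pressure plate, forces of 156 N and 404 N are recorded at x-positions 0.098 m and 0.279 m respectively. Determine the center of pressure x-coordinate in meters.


COP_x = (F1*x1 + F2*x2) / (F1 + F2)
COP_x = (156*0.098 + 404*0.279) / (156 + 404)
Numerator = 128.0040
Denominator = 560
COP_x = 0.2286


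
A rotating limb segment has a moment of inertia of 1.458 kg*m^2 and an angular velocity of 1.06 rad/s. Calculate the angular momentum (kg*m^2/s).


L = I * omega
L = 1.458 * 1.06
L = 1.5455


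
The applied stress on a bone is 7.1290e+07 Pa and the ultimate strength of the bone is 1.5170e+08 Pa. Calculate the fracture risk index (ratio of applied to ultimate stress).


FRI = applied / ultimate
FRI = 7.1290e+07 / 1.5170e+08
FRI = 0.4699


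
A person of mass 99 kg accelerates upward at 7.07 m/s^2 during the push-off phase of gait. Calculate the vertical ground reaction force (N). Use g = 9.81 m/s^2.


GRF = m * (g + a)
GRF = 99 * (9.81 + 7.07)
GRF = 99 * 16.8800
GRF = 1671.1200


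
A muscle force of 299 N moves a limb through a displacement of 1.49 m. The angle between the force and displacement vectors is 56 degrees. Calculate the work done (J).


W = F * d * cos(theta)
theta = 56 deg = 0.9774 rad
cos(theta) = 0.5592
W = 299 * 1.49 * 0.5592
W = 249.1260


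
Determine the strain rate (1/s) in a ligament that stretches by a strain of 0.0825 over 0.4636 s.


strain_rate = delta_strain / delta_t
strain_rate = 0.0825 / 0.4636
strain_rate = 0.1780


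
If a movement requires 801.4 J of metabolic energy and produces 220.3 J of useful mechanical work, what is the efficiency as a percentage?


eta = (W_mech / E_meta) * 100
eta = (220.3 / 801.4) * 100
ratio = 0.2749
eta = 27.4894


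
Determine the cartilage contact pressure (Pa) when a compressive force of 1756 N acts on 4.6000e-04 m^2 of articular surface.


P = F / A
P = 1756 / 4.6000e-04
P = 3.8174e+06


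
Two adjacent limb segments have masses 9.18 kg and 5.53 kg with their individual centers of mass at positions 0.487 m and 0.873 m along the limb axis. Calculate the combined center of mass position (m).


COM = (m1*x1 + m2*x2) / (m1 + m2)
COM = (9.18*0.487 + 5.53*0.873) / (9.18 + 5.53)
Numerator = 9.2983
Denominator = 14.7100
COM = 0.6321


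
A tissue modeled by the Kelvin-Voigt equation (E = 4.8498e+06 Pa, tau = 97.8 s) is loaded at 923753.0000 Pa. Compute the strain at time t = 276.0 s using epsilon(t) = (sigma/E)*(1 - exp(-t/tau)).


epsilon(t) = (sigma/E) * (1 - exp(-t/tau))
sigma/E = 923753.0000 / 4.8498e+06 = 0.1905
exp(-t/tau) = exp(-276.0 / 97.8) = 0.0595
epsilon = 0.1905 * (1 - 0.0595)
epsilon = 0.1791


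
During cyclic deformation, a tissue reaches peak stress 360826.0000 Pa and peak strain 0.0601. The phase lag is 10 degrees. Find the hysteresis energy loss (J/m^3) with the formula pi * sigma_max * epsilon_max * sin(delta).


E_loss = pi * sigma_max * epsilon_max * sin(delta)
delta = 10 deg = 0.1745 rad
sin(delta) = 0.1736
E_loss = pi * 360826.0000 * 0.0601 * 0.1736
E_loss = 11830.2085


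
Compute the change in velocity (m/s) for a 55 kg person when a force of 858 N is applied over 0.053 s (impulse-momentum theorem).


J = F * dt = 858 * 0.053 = 45.4740 N*s
delta_v = J / m
delta_v = 45.4740 / 55
delta_v = 0.8268


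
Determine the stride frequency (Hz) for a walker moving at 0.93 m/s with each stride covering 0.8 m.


f = v / stride_length
f = 0.93 / 0.8
f = 1.1625


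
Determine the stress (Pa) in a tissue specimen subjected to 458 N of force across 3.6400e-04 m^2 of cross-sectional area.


stress = F / A
stress = 458 / 3.6400e-04
stress = 1.2582e+06


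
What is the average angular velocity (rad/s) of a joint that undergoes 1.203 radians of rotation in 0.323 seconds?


omega = delta_theta / delta_t
omega = 1.203 / 0.323
omega = 3.7245


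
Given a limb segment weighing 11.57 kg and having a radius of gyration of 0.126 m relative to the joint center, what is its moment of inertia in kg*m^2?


I = m * k^2
I = 11.57 * 0.126^2
k^2 = 0.0159
I = 0.1837


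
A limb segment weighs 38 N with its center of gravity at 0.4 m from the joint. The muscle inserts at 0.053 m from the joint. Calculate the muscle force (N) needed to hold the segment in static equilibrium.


F_muscle = W * d_load / d_muscle
F_muscle = 38 * 0.4 / 0.053
Numerator = 15.2000
F_muscle = 286.7925


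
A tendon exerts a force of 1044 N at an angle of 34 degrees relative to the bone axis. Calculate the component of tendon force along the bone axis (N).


F_eff = F_tendon * cos(theta)
theta = 34 deg = 0.5934 rad
cos(theta) = 0.8290
F_eff = 1044 * 0.8290
F_eff = 865.5152


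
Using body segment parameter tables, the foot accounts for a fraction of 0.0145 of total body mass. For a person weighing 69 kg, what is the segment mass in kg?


m_segment = body_mass * fraction
m_segment = 69 * 0.0145
m_segment = 1.0005


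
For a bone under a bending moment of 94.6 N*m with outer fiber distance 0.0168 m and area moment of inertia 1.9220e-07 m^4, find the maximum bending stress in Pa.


sigma = M * c / I
sigma = 94.6 * 0.0168 / 1.9220e-07
M * c = 1.5893
sigma = 8.2689e+06


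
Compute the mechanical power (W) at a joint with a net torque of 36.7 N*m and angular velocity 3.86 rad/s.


P = M * omega
P = 36.7 * 3.86
P = 141.6620


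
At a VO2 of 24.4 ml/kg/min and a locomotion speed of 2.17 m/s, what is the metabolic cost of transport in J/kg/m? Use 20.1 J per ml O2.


Power per kg = VO2 * 20.1 / 60
Power per kg = 24.4 * 20.1 / 60 = 8.1740 W/kg
Cost = power_per_kg / speed
Cost = 8.1740 / 2.17
Cost = 3.7668


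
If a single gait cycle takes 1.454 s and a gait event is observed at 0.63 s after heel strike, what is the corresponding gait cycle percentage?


pct = (event_time / cycle_time) * 100
pct = (0.63 / 1.454) * 100
ratio = 0.4333
pct = 43.3287


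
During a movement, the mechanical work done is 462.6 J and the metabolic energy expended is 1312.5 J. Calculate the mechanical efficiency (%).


eta = (W_mech / E_meta) * 100
eta = (462.6 / 1312.5) * 100
ratio = 0.3525
eta = 35.2457


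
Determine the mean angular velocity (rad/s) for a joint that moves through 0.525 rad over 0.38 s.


omega = delta_theta / delta_t
omega = 0.525 / 0.38
omega = 1.3816


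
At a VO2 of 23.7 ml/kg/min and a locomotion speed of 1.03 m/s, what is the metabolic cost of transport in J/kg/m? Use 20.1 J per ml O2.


Power per kg = VO2 * 20.1 / 60
Power per kg = 23.7 * 20.1 / 60 = 7.9395 W/kg
Cost = power_per_kg / speed
Cost = 7.9395 / 1.03
Cost = 7.7083


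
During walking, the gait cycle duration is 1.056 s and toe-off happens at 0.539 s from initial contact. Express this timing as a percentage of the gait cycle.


pct = (event_time / cycle_time) * 100
pct = (0.539 / 1.056) * 100
ratio = 0.5104
pct = 51.0417


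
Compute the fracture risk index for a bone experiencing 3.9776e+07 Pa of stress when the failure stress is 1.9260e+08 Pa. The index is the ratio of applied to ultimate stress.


FRI = applied / ultimate
FRI = 3.9776e+07 / 1.9260e+08
FRI = 0.2065


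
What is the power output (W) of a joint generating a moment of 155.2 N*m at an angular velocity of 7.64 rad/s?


P = M * omega
P = 155.2 * 7.64
P = 1185.7280


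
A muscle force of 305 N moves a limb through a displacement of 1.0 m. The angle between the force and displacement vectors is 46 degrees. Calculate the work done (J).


W = F * d * cos(theta)
theta = 46 deg = 0.8029 rad
cos(theta) = 0.6947
W = 305 * 1.0 * 0.6947
W = 211.8708


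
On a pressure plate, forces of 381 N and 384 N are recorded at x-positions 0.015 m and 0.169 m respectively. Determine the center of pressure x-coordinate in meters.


COP_x = (F1*x1 + F2*x2) / (F1 + F2)
COP_x = (381*0.015 + 384*0.169) / (381 + 384)
Numerator = 70.6110
Denominator = 765
COP_x = 0.0923


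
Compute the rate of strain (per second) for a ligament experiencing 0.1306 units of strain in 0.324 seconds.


strain_rate = delta_strain / delta_t
strain_rate = 0.1306 / 0.324
strain_rate = 0.4031


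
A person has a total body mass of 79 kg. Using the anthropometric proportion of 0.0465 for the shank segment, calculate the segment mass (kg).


m_segment = body_mass * fraction
m_segment = 79 * 0.0465
m_segment = 3.6735


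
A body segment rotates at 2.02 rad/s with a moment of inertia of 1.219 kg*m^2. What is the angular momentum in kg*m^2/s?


L = I * omega
L = 1.219 * 2.02
L = 2.4624


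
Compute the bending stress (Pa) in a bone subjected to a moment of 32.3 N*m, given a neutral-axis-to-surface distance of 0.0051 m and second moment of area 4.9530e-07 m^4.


sigma = M * c / I
sigma = 32.3 * 0.0051 / 4.9530e-07
M * c = 0.1647
sigma = 332586.3113


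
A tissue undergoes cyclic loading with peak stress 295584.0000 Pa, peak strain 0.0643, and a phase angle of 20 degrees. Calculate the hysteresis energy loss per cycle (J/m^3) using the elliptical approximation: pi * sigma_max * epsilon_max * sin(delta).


E_loss = pi * sigma_max * epsilon_max * sin(delta)
delta = 20 deg = 0.3491 rad
sin(delta) = 0.3420
E_loss = pi * 295584.0000 * 0.0643 * 0.3420
E_loss = 20421.7734


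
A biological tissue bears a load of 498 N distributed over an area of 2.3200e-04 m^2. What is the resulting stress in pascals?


stress = F / A
stress = 498 / 2.3200e-04
stress = 2.1466e+06


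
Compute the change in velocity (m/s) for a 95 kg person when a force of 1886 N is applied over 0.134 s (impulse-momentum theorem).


J = F * dt = 1886 * 0.134 = 252.7240 N*s
delta_v = J / m
delta_v = 252.7240 / 95
delta_v = 2.6603


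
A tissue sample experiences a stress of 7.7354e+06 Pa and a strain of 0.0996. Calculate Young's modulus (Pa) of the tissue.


E = stress / strain
E = 7.7354e+06 / 0.0996
E = 7.7665e+07


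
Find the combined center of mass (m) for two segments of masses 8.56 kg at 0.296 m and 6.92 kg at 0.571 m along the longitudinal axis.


COM = (m1*x1 + m2*x2) / (m1 + m2)
COM = (8.56*0.296 + 6.92*0.571) / (8.56 + 6.92)
Numerator = 6.4851
Denominator = 15.4800
COM = 0.4189


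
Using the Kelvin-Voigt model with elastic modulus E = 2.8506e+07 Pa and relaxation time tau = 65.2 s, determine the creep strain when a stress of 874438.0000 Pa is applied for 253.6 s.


epsilon(t) = (sigma/E) * (1 - exp(-t/tau))
sigma/E = 874438.0000 / 2.8506e+07 = 0.0307
exp(-t/tau) = exp(-253.6 / 65.2) = 0.0205
epsilon = 0.0307 * (1 - 0.0205)
epsilon = 0.0300


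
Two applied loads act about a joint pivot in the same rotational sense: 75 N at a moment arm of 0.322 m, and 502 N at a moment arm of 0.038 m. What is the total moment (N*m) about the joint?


M = F1 * d1 + F2 * d2
M = 75 * 0.322 + 502 * 0.038
M = 24.1500 + 19.0760
M = 43.2260


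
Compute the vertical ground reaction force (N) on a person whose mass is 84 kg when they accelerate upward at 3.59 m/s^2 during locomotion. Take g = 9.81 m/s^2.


GRF = m * (g + a)
GRF = 84 * (9.81 + 3.59)
GRF = 84 * 13.4000
GRF = 1125.6000


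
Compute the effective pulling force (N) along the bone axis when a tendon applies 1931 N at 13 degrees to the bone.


F_eff = F_tendon * cos(theta)
theta = 13 deg = 0.2269 rad
cos(theta) = 0.9744
F_eff = 1931 * 0.9744
F_eff = 1881.5086


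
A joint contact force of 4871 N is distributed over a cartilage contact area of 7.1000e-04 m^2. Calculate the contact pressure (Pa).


P = F / A
P = 4871 / 7.1000e-04
P = 6.8606e+06


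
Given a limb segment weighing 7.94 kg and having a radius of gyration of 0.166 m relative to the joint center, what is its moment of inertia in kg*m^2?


I = m * k^2
I = 7.94 * 0.166^2
k^2 = 0.0276
I = 0.2188


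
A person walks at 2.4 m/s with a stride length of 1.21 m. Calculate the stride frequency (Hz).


f = v / stride_length
f = 2.4 / 1.21
f = 1.9835


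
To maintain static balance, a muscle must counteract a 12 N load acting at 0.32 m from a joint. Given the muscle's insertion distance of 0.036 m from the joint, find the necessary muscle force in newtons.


F_muscle = W * d_load / d_muscle
F_muscle = 12 * 0.32 / 0.036
Numerator = 3.8400
F_muscle = 106.6667


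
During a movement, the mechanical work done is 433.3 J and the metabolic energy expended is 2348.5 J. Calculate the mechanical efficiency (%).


eta = (W_mech / E_meta) * 100
eta = (433.3 / 2348.5) * 100
ratio = 0.1845
eta = 18.4501


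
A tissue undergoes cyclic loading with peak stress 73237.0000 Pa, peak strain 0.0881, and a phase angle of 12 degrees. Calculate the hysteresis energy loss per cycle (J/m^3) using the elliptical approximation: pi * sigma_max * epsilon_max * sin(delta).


E_loss = pi * sigma_max * epsilon_max * sin(delta)
delta = 12 deg = 0.2094 rad
sin(delta) = 0.2079
E_loss = pi * 73237.0000 * 0.0881 * 0.2079
E_loss = 4214.3950


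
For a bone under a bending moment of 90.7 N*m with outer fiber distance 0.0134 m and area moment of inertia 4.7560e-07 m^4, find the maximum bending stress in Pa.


sigma = M * c / I
sigma = 90.7 * 0.0134 / 4.7560e-07
M * c = 1.2154
sigma = 2.5555e+06


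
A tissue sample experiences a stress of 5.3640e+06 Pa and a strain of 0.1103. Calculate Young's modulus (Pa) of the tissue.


E = stress / strain
E = 5.3640e+06 / 0.1103
E = 4.8631e+07


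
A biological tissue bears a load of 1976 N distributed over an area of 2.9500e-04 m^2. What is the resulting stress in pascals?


stress = F / A
stress = 1976 / 2.9500e-04
stress = 6.6983e+06


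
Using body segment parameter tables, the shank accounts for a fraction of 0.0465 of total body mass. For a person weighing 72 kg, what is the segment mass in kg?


m_segment = body_mass * fraction
m_segment = 72 * 0.0465
m_segment = 3.3480


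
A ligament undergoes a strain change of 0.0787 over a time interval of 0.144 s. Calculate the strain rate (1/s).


strain_rate = delta_strain / delta_t
strain_rate = 0.0787 / 0.144
strain_rate = 0.5465


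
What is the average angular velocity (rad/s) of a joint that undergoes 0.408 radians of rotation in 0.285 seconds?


omega = delta_theta / delta_t
omega = 0.408 / 0.285
omega = 1.4316


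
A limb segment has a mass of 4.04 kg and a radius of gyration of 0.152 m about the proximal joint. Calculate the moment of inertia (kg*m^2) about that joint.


I = m * k^2
I = 4.04 * 0.152^2
k^2 = 0.0231
I = 0.0933


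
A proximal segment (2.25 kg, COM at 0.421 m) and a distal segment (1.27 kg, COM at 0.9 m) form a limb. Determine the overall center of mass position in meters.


COM = (m1*x1 + m2*x2) / (m1 + m2)
COM = (2.25*0.421 + 1.27*0.9) / (2.25 + 1.27)
Numerator = 2.0903
Denominator = 3.5200
COM = 0.5938


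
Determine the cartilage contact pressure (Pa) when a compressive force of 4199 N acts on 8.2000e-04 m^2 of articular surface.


P = F / A
P = 4199 / 8.2000e-04
P = 5.1207e+06


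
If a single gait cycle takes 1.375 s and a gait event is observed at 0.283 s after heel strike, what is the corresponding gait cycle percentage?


pct = (event_time / cycle_time) * 100
pct = (0.283 / 1.375) * 100
ratio = 0.2058
pct = 20.5818


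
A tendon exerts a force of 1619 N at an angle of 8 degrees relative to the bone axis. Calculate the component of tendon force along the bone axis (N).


F_eff = F_tendon * cos(theta)
theta = 8 deg = 0.1396 rad
cos(theta) = 0.9903
F_eff = 1619 * 0.9903
F_eff = 1603.2440


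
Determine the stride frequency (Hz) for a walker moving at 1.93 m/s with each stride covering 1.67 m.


f = v / stride_length
f = 1.93 / 1.67
f = 1.1557


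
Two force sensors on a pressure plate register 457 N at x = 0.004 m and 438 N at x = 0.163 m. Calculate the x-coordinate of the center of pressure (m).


COP_x = (F1*x1 + F2*x2) / (F1 + F2)
COP_x = (457*0.004 + 438*0.163) / (457 + 438)
Numerator = 73.2220
Denominator = 895
COP_x = 0.0818


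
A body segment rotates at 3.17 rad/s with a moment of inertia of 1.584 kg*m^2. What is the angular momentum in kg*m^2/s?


L = I * omega
L = 1.584 * 3.17
L = 5.0213


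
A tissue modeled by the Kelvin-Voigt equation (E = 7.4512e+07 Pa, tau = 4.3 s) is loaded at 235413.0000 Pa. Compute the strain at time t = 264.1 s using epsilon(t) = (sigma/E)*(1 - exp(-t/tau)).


epsilon(t) = (sigma/E) * (1 - exp(-t/tau))
sigma/E = 235413.0000 / 7.4512e+07 = 0.0032
exp(-t/tau) = exp(-264.1 / 4.3) = 2.1195e-27
epsilon = 0.0032 * (1 - 2.1195e-27)
epsilon = 0.0032


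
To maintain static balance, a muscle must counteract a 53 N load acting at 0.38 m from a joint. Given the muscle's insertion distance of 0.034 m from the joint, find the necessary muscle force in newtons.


F_muscle = W * d_load / d_muscle
F_muscle = 53 * 0.38 / 0.034
Numerator = 20.1400
F_muscle = 592.3529


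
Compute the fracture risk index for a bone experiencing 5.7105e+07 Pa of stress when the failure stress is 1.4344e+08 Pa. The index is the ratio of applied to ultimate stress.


FRI = applied / ultimate
FRI = 5.7105e+07 / 1.4344e+08
FRI = 0.3981


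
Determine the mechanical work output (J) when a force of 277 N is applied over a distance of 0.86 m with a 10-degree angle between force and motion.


W = F * d * cos(theta)
theta = 10 deg = 0.1745 rad
cos(theta) = 0.9848
W = 277 * 0.86 * 0.9848
W = 234.6009


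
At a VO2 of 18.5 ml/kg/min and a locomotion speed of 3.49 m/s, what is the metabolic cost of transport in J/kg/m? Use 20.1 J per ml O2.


Power per kg = VO2 * 20.1 / 60
Power per kg = 18.5 * 20.1 / 60 = 6.1975 W/kg
Cost = power_per_kg / speed
Cost = 6.1975 / 3.49
Cost = 1.7758


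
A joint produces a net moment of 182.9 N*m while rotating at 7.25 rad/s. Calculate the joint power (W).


P = M * omega
P = 182.9 * 7.25
P = 1326.0250


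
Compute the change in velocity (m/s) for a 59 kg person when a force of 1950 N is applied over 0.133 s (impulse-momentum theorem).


J = F * dt = 1950 * 0.133 = 259.3500 N*s
delta_v = J / m
delta_v = 259.3500 / 59
delta_v = 4.3958


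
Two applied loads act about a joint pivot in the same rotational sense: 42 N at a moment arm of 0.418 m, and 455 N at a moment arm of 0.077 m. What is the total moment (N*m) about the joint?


M = F1 * d1 + F2 * d2
M = 42 * 0.418 + 455 * 0.077
M = 17.5560 + 35.0350
M = 52.5910


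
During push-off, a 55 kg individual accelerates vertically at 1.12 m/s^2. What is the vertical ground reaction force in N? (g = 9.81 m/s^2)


GRF = m * (g + a)
GRF = 55 * (9.81 + 1.12)
GRF = 55 * 10.9300
GRF = 601.1500


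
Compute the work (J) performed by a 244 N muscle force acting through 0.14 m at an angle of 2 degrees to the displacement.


W = F * d * cos(theta)
theta = 2 deg = 0.0349 rad
cos(theta) = 0.9994
W = 244 * 0.14 * 0.9994
W = 34.1392


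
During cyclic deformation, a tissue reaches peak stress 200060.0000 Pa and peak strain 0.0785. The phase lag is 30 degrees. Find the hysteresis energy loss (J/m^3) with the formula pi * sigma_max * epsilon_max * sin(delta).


E_loss = pi * sigma_max * epsilon_max * sin(delta)
delta = 30 deg = 0.5236 rad
sin(delta) = 0.5000
E_loss = pi * 200060.0000 * 0.0785 * 0.5000
E_loss = 24668.9008


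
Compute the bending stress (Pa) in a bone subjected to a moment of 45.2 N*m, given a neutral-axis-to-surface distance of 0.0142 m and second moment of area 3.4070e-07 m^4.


sigma = M * c / I
sigma = 45.2 * 0.0142 / 3.4070e-07
M * c = 0.6418
sigma = 1.8839e+06


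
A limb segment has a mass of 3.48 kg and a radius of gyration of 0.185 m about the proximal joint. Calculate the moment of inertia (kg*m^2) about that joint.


I = m * k^2
I = 3.48 * 0.185^2
k^2 = 0.0342
I = 0.1191


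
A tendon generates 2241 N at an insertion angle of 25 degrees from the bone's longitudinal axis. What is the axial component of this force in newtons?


F_eff = F_tendon * cos(theta)
theta = 25 deg = 0.4363 rad
cos(theta) = 0.9063
F_eff = 2241 * 0.9063
F_eff = 2031.0358


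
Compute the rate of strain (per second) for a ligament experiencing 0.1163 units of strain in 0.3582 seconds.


strain_rate = delta_strain / delta_t
strain_rate = 0.1163 / 0.3582
strain_rate = 0.3247


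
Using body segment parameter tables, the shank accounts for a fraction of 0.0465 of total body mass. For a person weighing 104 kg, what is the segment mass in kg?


m_segment = body_mass * fraction
m_segment = 104 * 0.0465
m_segment = 4.8360


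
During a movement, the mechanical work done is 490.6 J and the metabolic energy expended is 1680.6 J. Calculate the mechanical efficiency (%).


eta = (W_mech / E_meta) * 100
eta = (490.6 / 1680.6) * 100
ratio = 0.2919
eta = 29.1920


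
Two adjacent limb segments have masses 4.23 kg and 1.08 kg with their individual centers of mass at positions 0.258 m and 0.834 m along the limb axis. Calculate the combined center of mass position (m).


COM = (m1*x1 + m2*x2) / (m1 + m2)
COM = (4.23*0.258 + 1.08*0.834) / (4.23 + 1.08)
Numerator = 1.9921
Denominator = 5.3100
COM = 0.3752


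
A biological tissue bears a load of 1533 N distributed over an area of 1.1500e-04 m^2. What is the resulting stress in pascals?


stress = F / A
stress = 1533 / 1.1500e-04
stress = 1.3330e+07


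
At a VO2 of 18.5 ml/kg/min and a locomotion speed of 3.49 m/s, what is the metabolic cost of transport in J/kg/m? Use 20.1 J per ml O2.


Power per kg = VO2 * 20.1 / 60
Power per kg = 18.5 * 20.1 / 60 = 6.1975 W/kg
Cost = power_per_kg / speed
Cost = 6.1975 / 3.49
Cost = 1.7758


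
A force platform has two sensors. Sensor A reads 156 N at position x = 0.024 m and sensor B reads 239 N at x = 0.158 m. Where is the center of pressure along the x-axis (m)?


COP_x = (F1*x1 + F2*x2) / (F1 + F2)
COP_x = (156*0.024 + 239*0.158) / (156 + 239)
Numerator = 41.5060
Denominator = 395
COP_x = 0.1051


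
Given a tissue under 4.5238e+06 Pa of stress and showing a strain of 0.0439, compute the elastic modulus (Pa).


E = stress / strain
E = 4.5238e+06 / 0.0439
E = 1.0305e+08


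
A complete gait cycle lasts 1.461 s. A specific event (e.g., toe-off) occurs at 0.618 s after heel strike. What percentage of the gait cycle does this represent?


pct = (event_time / cycle_time) * 100
pct = (0.618 / 1.461) * 100
ratio = 0.4230
pct = 42.2998


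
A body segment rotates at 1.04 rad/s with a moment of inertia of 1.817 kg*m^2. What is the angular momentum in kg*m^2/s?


L = I * omega
L = 1.817 * 1.04
L = 1.8897


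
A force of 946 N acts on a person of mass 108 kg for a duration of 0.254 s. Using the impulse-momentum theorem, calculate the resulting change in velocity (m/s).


J = F * dt = 946 * 0.254 = 240.2840 N*s
delta_v = J / m
delta_v = 240.2840 / 108
delta_v = 2.2249


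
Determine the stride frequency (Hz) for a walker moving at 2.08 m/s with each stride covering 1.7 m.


f = v / stride_length
f = 2.08 / 1.7
f = 1.2235


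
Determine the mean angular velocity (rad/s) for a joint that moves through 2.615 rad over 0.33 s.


omega = delta_theta / delta_t
omega = 2.615 / 0.33
omega = 7.9242


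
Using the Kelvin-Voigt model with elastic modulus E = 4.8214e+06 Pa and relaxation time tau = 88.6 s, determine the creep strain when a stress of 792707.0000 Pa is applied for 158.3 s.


epsilon(t) = (sigma/E) * (1 - exp(-t/tau))
sigma/E = 792707.0000 / 4.8214e+06 = 0.1644
exp(-t/tau) = exp(-158.3 / 88.6) = 0.1675
epsilon = 0.1644 * (1 - 0.1675)
epsilon = 0.1369


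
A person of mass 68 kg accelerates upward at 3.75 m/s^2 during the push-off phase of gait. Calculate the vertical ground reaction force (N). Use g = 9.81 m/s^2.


GRF = m * (g + a)
GRF = 68 * (9.81 + 3.75)
GRF = 68 * 13.5600
GRF = 922.0800


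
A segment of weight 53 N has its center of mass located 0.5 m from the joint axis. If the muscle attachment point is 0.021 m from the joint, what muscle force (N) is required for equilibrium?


F_muscle = W * d_load / d_muscle
F_muscle = 53 * 0.5 / 0.021
Numerator = 26.5000
F_muscle = 1261.9048
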